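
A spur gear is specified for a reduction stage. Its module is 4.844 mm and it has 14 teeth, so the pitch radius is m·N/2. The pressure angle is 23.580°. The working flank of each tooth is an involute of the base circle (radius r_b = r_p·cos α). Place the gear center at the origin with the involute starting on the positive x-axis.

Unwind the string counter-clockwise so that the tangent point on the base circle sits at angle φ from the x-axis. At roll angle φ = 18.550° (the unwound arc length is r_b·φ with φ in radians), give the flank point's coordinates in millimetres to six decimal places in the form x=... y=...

x=32.663059 y=0.347872

pitch radius r_p = m·N/2 = 4.844·14/2 = 33.908000
base radius r_b = r_p·cos α = 33.908000·cos 23.580° = 31.076764
roll angle φ = 18.550° = 0.32375858 rad
x = r_b·(cos φ + φ·sin φ) = 31.076764·(0.94804639 + 0.32375858·0.31813210) = 32.663059
y = r_b·(sin φ − φ·cos φ) = 31.076764·(0.31813210 − 0.32375858·0.94804639) = 0.347872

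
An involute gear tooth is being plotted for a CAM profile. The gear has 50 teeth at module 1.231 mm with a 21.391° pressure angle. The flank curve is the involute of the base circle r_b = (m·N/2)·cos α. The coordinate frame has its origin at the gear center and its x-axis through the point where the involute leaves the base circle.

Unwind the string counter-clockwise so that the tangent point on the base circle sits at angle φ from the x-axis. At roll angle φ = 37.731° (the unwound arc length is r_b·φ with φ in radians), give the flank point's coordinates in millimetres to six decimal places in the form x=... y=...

pitch radius r_p = m·N/2 = 1.231·50/2 = 30.775000
base radius r_b = r_p·cos α = 30.775000·cos 21.391° = 28.655006
roll angle φ = 37.731° = 0.65853018 rad
x = r_b·(cos φ + φ·sin φ) = 28.655006·(0.79089255 + 0.65853018·0.61195504) = 34.210737
y = r_b·(sin φ − φ·cos φ) = 28.655006·(0.61195504 − 0.65853018·0.79089255) = 2.611286

x=34.210737 y=2.611286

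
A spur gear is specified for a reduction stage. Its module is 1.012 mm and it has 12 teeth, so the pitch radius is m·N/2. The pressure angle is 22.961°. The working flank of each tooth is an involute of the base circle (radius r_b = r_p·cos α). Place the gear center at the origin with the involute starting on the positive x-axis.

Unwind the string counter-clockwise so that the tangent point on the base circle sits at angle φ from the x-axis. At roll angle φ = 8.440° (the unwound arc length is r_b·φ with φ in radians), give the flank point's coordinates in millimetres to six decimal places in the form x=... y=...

pitch radius r_p = m·N/2 = 1.012·12/2 = 6.072000
base radius r_b = r_p·cos α = 6.072000·cos 22.961° = 5.590919
roll angle φ = 8.440° = 0.14730579 rad
x = r_b·(cos φ + φ·sin φ) = 5.590919·(0.98917011 + 0.14730579·0.14677364) = 5.651249
y = r_b·(sin φ − φ·cos φ) = 5.590919·(0.14677364 − 0.14730579·0.98917011) = 0.005944

x=5.651249 y=0.005944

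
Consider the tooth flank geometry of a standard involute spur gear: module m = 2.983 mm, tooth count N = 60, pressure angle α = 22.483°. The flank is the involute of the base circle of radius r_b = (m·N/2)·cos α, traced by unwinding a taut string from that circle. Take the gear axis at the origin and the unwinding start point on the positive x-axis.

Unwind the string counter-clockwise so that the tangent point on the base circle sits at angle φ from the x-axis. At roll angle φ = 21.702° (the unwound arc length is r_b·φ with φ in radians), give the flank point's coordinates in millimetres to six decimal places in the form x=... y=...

x=88.408620 y=1.476420

pitch radius r_p = m·N/2 = 2.983·60/2 = 89.490000
base radius r_b = r_p·cos α = 89.490000·cos 22.483° = 82.688137
roll angle φ = 21.702° = 0.37877135 rad
x = r_b·(cos φ + φ·sin φ) = 82.688137·(0.92911966 + 0.37877135·0.36977919) = 88.408620
y = r_b·(sin φ − φ·cos φ) = 82.688137·(0.36977919 − 0.37877135·0.92911966) = 1.476420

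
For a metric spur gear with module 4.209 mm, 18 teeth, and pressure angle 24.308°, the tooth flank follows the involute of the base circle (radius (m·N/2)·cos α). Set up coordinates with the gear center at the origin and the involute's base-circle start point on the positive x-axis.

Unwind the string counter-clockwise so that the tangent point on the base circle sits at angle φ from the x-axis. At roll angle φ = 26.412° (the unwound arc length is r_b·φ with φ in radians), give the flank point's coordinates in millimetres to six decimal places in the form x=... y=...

pitch radius r_p = m·N/2 = 4.209·18/2 = 37.881000
base radius r_b = r_p·cos α = 37.881000·cos 24.308° = 34.522691
roll angle φ = 26.412° = 0.46097636 rad
x = r_b·(cos φ + φ·sin φ) = 34.522691·(0.89561862 + 0.46097636·0.44482277) = 37.998138
y = r_b·(sin φ − φ·cos φ) = 34.522691·(0.44482277 − 0.46097636·0.89561862) = 1.103475

x=37.998138 y=1.103475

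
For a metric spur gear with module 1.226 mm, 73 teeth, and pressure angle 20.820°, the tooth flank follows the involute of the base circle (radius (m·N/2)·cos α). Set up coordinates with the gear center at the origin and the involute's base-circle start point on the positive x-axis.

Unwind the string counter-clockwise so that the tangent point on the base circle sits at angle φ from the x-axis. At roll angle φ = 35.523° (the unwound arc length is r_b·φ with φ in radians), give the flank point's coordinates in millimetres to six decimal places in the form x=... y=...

x=49.109745 y=3.196756

pitch radius r_p = m·N/2 = 1.226·73/2 = 44.749000
base radius r_b = r_p·cos α = 44.749000·cos 20.820° = 41.826965
roll angle φ = 35.523° = 0.61999331 rad
x = r_b·(cos φ + φ·sin φ) = 41.826965·(0.81388234 + 0.61999331·0.58102972) = 49.109745
y = r_b·(sin φ − φ·cos φ) = 41.826965·(0.58102972 − 0.61999331·0.81388234) = 3.196756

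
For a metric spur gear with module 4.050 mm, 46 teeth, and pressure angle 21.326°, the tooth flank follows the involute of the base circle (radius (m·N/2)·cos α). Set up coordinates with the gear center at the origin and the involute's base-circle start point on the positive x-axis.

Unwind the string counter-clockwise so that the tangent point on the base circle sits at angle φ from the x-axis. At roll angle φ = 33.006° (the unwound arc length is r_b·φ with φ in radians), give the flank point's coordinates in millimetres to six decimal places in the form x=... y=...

pitch radius r_p = m·N/2 = 4.050·46/2 = 93.150000
base radius r_b = r_p·cos α = 93.150000·cos 21.326° = 86.771674
roll angle φ = 33.006° = 0.57606337 rad
x = r_b·(cos φ + φ·sin φ) = 86.771674·(0.83861353 + 0.57606337·0.54472686) = 99.996608
y = r_b·(sin φ − φ·cos φ) = 86.771674·(0.54472686 − 0.57606337·0.83861353) = 5.347940

x=99.996608 y=5.347940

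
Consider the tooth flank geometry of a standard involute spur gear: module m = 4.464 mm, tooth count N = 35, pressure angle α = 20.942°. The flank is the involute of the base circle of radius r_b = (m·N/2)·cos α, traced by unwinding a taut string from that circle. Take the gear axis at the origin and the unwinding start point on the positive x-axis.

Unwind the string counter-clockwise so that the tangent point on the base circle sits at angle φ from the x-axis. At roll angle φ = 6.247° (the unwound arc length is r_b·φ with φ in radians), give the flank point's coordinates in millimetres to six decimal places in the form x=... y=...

x=73.391978 y=0.031484

pitch radius r_p = m·N/2 = 4.464·35/2 = 78.120000
base radius r_b = r_p·cos α = 78.120000·cos 20.942° = 72.959605
roll angle φ = 6.247° = 0.10903072 rad
x = r_b·(cos φ + φ·sin φ) = 72.959605·(0.99406204 + 0.10903072·0.10881483) = 73.391978
y = r_b·(sin φ − φ·cos φ) = 72.959605·(0.10881483 − 0.10903072·0.99406204) = 0.031484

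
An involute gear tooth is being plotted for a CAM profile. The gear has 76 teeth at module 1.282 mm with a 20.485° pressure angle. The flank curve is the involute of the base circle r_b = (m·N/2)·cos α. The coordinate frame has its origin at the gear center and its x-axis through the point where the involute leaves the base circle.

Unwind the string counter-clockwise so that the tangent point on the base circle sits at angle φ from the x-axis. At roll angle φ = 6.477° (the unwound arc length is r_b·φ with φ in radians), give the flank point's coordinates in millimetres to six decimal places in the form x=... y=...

pitch radius r_p = m·N/2 = 1.282·76/2 = 48.716000
base radius r_b = r_p·cos α = 48.716000·cos 20.485° = 45.635387
roll angle φ = 6.477° = 0.11304498 rad
x = r_b·(cos φ + φ·sin φ) = 45.635387·(0.99361722 + 0.11304498·0.11280436) = 45.926047
y = r_b·(sin φ − φ·cos φ) = 45.635387·(0.11280436 − 0.11304498·0.99361722) = 0.021947

x=45.926047 y=0.021947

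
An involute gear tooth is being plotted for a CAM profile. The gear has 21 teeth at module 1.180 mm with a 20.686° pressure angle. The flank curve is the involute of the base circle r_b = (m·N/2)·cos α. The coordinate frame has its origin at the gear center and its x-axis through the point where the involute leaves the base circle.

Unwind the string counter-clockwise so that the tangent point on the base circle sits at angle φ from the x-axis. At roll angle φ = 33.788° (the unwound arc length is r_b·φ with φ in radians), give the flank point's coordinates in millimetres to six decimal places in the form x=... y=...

x=13.434833 y=0.765154

pitch radius r_p = m·N/2 = 1.180·21/2 = 12.390000
base radius r_b = r_p·cos α = 12.390000·cos 20.686° = 11.591221
roll angle φ = 33.788° = 0.58971185 rad
x = r_b·(cos φ + φ·sin φ) = 11.591221·(0.83110096 + 0.58971185·0.55612156) = 13.434833
y = r_b·(sin φ − φ·cos φ) = 11.591221·(0.55612156 − 0.58971185·0.83110096) = 0.765154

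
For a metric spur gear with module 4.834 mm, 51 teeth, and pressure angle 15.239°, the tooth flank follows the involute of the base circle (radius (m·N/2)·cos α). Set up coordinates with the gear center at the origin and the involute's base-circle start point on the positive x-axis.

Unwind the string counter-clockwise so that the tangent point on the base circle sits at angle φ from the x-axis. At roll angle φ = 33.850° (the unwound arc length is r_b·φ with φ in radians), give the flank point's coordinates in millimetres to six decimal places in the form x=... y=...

x=137.912302 y=7.893200

pitch radius r_p = m·N/2 = 4.834·51/2 = 123.267000
base radius r_b = r_p·cos α = 123.267000·cos 15.239° = 118.932662
roll angle φ = 33.850° = 0.59079395 rad
x = r_b·(cos φ + φ·sin φ) = 118.932662·(0.83049869 + 0.59079395·0.55702057) = 137.912302
y = r_b·(sin φ − φ·cos φ) = 118.932662·(0.55702057 − 0.59079395·0.83049869) = 7.893200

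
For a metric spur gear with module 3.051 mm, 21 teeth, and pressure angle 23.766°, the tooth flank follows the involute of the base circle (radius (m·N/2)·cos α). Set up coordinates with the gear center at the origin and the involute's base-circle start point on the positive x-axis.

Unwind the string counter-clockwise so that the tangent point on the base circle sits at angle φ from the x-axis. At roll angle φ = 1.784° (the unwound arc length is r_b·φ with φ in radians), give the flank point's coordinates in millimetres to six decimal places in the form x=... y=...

x=29.333066 y=0.000295

pitch radius r_p = m·N/2 = 3.051·21/2 = 32.035500
base radius r_b = r_p·cos α = 32.035500·cos 23.766° = 29.318857
roll angle φ = 1.784° = 0.03113667 rad
x = r_b·(cos φ + φ·sin φ) = 29.318857·(0.99951529 + 0.03113667·0.03113164) = 29.333066
y = r_b·(sin φ − φ·cos φ) = 29.318857·(0.03113164 − 0.03113667·0.99951529) = 0.000295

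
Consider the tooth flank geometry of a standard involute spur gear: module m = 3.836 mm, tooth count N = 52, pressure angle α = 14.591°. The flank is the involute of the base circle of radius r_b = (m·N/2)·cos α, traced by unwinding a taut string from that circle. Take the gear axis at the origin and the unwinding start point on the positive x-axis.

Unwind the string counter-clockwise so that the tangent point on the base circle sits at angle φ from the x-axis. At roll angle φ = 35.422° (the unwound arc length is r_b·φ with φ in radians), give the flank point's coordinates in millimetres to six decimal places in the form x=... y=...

pitch radius r_p = m·N/2 = 3.836·52/2 = 99.736000
base radius r_b = r_p·cos α = 99.736000·cos 14.591° = 96.519390
roll angle φ = 35.422° = 0.61823053 rad
x = r_b·(cos φ + φ·sin φ) = 96.519390·(0.81490531 + 0.61823053·0.57959412) = 113.239259
y = r_b·(sin φ − φ·cos φ) = 96.519390·(0.57959412 − 0.61823053·0.81490531) = 7.315666

x=113.239259 y=7.315666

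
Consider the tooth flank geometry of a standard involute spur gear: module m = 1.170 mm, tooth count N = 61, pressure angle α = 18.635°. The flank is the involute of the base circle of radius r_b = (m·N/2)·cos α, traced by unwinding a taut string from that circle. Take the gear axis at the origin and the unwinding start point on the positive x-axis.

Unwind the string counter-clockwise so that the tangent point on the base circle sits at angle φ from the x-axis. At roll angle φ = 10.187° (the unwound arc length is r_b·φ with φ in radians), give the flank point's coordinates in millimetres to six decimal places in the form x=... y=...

x=34.344401 y=0.063150

pitch radius r_p = m·N/2 = 1.170·61/2 = 35.685000
base radius r_b = r_p·cos α = 35.685000·cos 18.635° = 33.814156
roll angle φ = 10.187° = 0.17779669 rad
x = r_b·(cos φ + φ·sin φ) = 33.814156·(0.98423576 + 0.17779669·0.17686143) = 34.344401
y = r_b·(sin φ − φ·cos φ) = 33.814156·(0.17686143 − 0.17779669·0.98423576) = 0.063150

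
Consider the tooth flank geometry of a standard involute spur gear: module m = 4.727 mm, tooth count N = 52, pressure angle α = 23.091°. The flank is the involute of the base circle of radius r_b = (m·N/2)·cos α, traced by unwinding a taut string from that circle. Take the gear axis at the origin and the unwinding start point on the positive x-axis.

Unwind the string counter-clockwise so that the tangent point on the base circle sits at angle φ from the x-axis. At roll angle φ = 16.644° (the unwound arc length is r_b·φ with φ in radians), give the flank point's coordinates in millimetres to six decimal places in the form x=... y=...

x=117.725459 y=0.916023

pitch radius r_p = m·N/2 = 4.727·52/2 = 122.902000
base radius r_b = r_p·cos α = 122.902000·cos 23.091° = 113.055474
roll angle φ = 16.644° = 0.29049260 rad
x = r_b·(cos φ + φ·sin φ) = 113.055474·(0.95810290 + 0.29049260·0.28642422) = 117.725459
y = r_b·(sin φ − φ·cos φ) = 113.055474·(0.28642422 − 0.29049260·0.95810290) = 0.916023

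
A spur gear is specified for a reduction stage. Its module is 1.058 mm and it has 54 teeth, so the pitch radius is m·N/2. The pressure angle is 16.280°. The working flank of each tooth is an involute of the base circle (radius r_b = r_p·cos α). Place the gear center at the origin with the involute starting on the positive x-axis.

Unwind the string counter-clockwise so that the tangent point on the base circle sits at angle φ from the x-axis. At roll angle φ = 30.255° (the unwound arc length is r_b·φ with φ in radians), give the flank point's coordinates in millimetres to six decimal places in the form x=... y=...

x=30.981128 y=1.308642

pitch radius r_p = m·N/2 = 1.058·54/2 = 28.566000
base radius r_b = r_p·cos α = 28.566000·cos 16.280° = 27.420595
roll angle φ = 30.255° = 0.52804937 rad
x = r_b·(cos φ + φ·sin φ) = 27.420595·(0.86379154 + 0.52804937·0.50384936) = 30.981128
y = r_b·(sin φ − φ·cos φ) = 27.420595·(0.50384936 − 0.52804937·0.86379154) = 1.308642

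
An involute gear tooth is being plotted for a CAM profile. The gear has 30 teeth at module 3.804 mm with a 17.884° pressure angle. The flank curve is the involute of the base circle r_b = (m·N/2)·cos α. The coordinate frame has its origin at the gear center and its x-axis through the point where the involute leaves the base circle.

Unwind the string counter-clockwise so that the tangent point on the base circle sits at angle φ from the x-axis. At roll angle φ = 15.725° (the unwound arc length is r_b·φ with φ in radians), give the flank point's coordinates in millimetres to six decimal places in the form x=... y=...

x=56.309687 y=0.371390

pitch radius r_p = m·N/2 = 3.804·30/2 = 57.060000
base radius r_b = r_p·cos α = 57.060000·cos 17.884° = 54.302872
roll angle φ = 15.725° = 0.27445302 rad
x = r_b·(cos φ + φ·sin φ) = 54.302872·(0.96257358 + 0.27445302·0.27102047) = 56.309687
y = r_b·(sin φ − φ·cos φ) = 54.302872·(0.27102047 − 0.27445302·0.96257358) = 0.371390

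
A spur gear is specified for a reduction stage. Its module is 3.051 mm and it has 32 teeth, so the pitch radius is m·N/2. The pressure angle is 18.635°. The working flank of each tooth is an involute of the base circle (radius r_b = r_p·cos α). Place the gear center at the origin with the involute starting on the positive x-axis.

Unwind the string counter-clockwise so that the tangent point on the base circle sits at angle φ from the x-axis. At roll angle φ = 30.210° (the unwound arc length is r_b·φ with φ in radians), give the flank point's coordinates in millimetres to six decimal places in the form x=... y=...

x=52.246566 y=2.197941

pitch radius r_p = m·N/2 = 3.051·32/2 = 48.816000
base radius r_b = r_p·cos α = 48.816000·cos 18.635° = 46.256743
roll angle φ = 30.210° = 0.52726397 rad
x = r_b·(cos φ + φ·sin φ) = 46.256743·(0.86418700 + 0.52726397·0.50317078) = 52.246566
y = r_b·(sin φ − φ·cos φ) = 46.256743·(0.50317078 − 0.52726397·0.86418700) = 2.197941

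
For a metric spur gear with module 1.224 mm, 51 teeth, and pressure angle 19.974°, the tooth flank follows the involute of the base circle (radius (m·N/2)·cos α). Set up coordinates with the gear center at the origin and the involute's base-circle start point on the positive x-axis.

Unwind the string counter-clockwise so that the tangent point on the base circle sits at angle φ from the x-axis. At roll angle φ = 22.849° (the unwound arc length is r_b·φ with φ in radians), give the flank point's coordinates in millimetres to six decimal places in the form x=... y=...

x=31.575192 y=0.610336

pitch radius r_p = m·N/2 = 1.224·51/2 = 31.212000
base radius r_b = r_p·cos α = 31.212000·cos 19.974° = 29.334527
roll angle φ = 22.849° = 0.39879028 rad
x = r_b·(cos φ + φ·sin φ) = 29.334527·(0.92153141 + 0.39879028·0.38830383) = 31.575192
y = r_b·(sin φ − φ·cos φ) = 29.334527·(0.38830383 − 0.39879028·0.92153141) = 0.610336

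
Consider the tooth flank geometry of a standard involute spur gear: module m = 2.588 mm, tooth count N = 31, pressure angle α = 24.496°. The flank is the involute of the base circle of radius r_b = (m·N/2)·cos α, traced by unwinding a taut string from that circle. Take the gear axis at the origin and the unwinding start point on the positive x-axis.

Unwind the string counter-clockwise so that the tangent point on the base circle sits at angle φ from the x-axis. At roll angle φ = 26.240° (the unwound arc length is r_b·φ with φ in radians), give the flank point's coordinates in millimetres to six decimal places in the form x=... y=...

x=40.133063 y=1.144455

pitch radius r_p = m·N/2 = 2.588·31/2 = 40.114000
base radius r_b = r_p·cos α = 40.114000·cos 24.496° = 36.503348
roll angle φ = 26.240° = 0.45797440 rad
x = r_b·(cos φ + φ·sin φ) = 36.503348·(0.89694992 + 0.45797440·0.44213215) = 40.133063
y = r_b·(sin φ − φ·cos φ) = 36.503348·(0.44213215 − 0.45797440·0.89694992) = 1.144455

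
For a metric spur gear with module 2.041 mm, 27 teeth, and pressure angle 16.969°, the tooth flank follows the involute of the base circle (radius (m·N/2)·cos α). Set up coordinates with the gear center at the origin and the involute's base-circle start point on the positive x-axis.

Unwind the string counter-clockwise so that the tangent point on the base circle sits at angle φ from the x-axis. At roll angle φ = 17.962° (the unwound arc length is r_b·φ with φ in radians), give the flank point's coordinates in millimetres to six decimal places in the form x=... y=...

x=27.617280 y=0.268007

pitch radius r_p = m·N/2 = 2.041·27/2 = 27.553500
base radius r_b = r_p·cos α = 27.553500·cos 16.969° = 26.353898
roll angle φ = 17.962° = 0.31349604 rad
x = r_b·(cos φ + φ·sin φ) = 26.353898·(0.95126125 + 0.31349604·0.30838616) = 27.617280
y = r_b·(sin φ − φ·cos φ) = 26.353898·(0.30838616 − 0.31349604·0.95126125) = 0.268007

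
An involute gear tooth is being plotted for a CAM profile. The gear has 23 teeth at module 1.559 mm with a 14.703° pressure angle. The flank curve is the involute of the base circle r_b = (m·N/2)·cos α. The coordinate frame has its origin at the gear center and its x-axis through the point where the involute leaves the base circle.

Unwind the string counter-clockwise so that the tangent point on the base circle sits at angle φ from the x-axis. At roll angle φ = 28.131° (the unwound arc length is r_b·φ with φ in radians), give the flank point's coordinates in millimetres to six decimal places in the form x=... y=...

x=19.307296 y=0.667799

pitch radius r_p = m·N/2 = 1.559·23/2 = 17.928500
base radius r_b = r_p·cos α = 17.928500·cos 14.703° = 17.341422
roll angle φ = 28.131° = 0.49097857 rad
x = r_b·(cos φ + φ·sin φ) = 17.341422·(0.88187189 + 0.49097857·0.47148909) = 19.307296
y = r_b·(sin φ − φ·cos φ) = 17.341422·(0.47148909 − 0.49097857·0.88187189) = 0.667799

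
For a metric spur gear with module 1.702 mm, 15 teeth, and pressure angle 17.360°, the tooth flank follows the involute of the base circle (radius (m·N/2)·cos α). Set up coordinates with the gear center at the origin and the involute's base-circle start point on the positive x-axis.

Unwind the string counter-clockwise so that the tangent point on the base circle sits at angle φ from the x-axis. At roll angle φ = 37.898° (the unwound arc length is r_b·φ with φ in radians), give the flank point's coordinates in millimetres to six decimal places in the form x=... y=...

pitch radius r_p = m·N/2 = 1.702·15/2 = 12.765000
base radius r_b = r_p·cos α = 12.765000·cos 17.360° = 12.183540
roll angle φ = 37.898° = 0.66144488 rad
x = r_b·(cos φ + φ·sin φ) = 12.183540·(0.78910553 + 0.66144488·0.61425766) = 14.564241
y = r_b·(sin φ − φ·cos φ) = 12.183540·(0.61425766 − 0.66144488·0.78910553) = 1.124636

x=14.564241 y=1.124636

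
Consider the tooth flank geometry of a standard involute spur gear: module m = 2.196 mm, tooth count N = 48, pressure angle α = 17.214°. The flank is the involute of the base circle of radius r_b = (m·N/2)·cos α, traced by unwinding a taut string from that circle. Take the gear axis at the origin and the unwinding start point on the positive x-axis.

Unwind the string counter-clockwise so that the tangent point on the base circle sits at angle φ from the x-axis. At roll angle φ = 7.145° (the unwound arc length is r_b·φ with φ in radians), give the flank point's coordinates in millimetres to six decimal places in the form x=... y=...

pitch radius r_p = m·N/2 = 2.196·48/2 = 52.704000
base radius r_b = r_p·cos α = 52.704000·cos 17.214° = 50.343181
roll angle φ = 7.145° = 0.12470378 rad
x = r_b·(cos φ + φ·sin φ) = 50.343181·(0.99223456 + 0.12470378·0.12438081) = 50.733105
y = r_b·(sin φ − φ·cos φ) = 50.343181·(0.12438081 − 0.12470378·0.99223456) = 0.032492

x=50.733105 y=0.032492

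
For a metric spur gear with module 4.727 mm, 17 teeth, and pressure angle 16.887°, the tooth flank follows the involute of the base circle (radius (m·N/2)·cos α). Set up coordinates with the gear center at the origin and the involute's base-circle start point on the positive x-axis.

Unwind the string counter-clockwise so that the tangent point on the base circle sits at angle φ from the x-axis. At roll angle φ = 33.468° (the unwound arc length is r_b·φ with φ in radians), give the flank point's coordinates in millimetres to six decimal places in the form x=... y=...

x=44.457083 y=2.468145

pitch radius r_p = m·N/2 = 4.727·17/2 = 40.179500
base radius r_b = r_p·cos α = 40.179500·cos 16.887° = 38.446941
roll angle φ = 33.468° = 0.58412679 rad
x = r_b·(cos φ + φ·sin φ) = 38.446941·(0.83419395 + 0.58412679·0.55147117) = 44.457083
y = r_b·(sin φ − φ·cos φ) = 38.446941·(0.55147117 − 0.58412679·0.83419395) = 2.468145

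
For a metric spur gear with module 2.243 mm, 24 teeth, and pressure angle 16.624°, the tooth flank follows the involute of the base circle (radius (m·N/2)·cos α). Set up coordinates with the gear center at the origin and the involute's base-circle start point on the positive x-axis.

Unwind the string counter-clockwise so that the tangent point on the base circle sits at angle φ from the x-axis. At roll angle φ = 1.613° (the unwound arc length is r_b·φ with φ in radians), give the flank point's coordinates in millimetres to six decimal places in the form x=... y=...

x=25.801205 y=0.000192

pitch radius r_p = m·N/2 = 2.243·24/2 = 26.916000
base radius r_b = r_p·cos α = 26.916000·cos 16.624° = 25.790987
roll angle φ = 1.613° = 0.02815216 rad
x = r_b·(cos φ + φ·sin φ) = 25.790987·(0.99960375 + 0.02815216·0.02814844) = 25.801205
y = r_b·(sin φ − φ·cos φ) = 25.790987·(0.02814844 − 0.02815216·0.99960375) = 0.000192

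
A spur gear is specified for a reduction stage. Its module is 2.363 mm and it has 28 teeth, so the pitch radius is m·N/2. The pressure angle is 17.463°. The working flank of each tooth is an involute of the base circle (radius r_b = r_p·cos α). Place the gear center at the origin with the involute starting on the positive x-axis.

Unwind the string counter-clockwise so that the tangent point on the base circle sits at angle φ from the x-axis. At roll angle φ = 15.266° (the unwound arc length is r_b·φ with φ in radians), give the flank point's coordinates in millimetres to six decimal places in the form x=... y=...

pitch radius r_p = m·N/2 = 2.363·28/2 = 33.082000
base radius r_b = r_p·cos α = 33.082000·cos 17.463° = 31.557282
roll angle φ = 15.266° = 0.26644196 rad
x = r_b·(cos φ + φ·sin φ) = 31.557282·(0.96471383 + 0.26644196·0.26330062) = 32.657626
y = r_b·(sin φ − φ·cos φ) = 31.557282·(0.26330062 − 0.26644196·0.96471383) = 0.197560

x=32.657626 y=0.197560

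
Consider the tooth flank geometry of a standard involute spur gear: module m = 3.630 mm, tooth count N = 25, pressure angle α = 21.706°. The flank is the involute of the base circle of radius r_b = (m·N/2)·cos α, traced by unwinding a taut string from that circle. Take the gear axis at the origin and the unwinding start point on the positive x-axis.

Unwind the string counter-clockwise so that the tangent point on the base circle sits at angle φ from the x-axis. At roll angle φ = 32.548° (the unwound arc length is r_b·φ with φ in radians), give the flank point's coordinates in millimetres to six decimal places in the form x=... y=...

pitch radius r_p = m·N/2 = 3.630·25/2 = 45.375000
base radius r_b = r_p·cos α = 45.375000·cos 21.706° = 42.157633
roll angle φ = 32.548° = 0.56806976 rad
x = r_b·(cos φ + φ·sin φ) = 42.157633·(0.84294102 + 0.56806976·0.53800598) = 48.420822
y = r_b·(sin φ − φ·cos φ) = 42.157633·(0.53800598 − 0.56806976·0.84294102) = 2.493905

x=48.420822 y=2.493905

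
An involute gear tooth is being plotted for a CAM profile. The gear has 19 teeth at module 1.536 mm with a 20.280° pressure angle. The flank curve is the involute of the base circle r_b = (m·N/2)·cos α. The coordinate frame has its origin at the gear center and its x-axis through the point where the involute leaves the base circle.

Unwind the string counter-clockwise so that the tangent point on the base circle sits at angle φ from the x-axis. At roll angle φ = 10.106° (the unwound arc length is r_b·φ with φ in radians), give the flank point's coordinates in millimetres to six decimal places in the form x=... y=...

pitch radius r_p = m·N/2 = 1.536·19/2 = 14.592000
base radius r_b = r_p·cos α = 14.592000·cos 20.280° = 13.687442
roll angle φ = 10.106° = 0.17638297 rad
x = r_b·(cos φ + φ·sin φ) = 13.687442·(0.98448481 + 0.17638297·0.17546982) = 13.898703
y = r_b·(sin φ − φ·cos φ) = 13.687442·(0.17546982 − 0.17638297·0.98448481) = 0.024959

x=13.898703 y=0.024959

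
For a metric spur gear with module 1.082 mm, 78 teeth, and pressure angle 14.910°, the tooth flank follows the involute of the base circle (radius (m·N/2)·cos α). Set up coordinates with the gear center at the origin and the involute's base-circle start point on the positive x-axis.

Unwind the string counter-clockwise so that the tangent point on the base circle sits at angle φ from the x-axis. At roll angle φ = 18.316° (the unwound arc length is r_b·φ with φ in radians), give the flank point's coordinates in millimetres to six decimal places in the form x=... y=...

x=42.807864 y=0.439517

pitch radius r_p = m·N/2 = 1.082·78/2 = 42.198000
base radius r_b = r_p·cos α = 42.198000·cos 14.910° = 40.777243
roll angle φ = 18.316° = 0.31967451 rad
x = r_b·(cos φ + φ·sin φ) = 40.777243·(0.94933776 + 0.31967451·0.31425757) = 42.807864
y = r_b·(sin φ − φ·cos φ) = 40.777243·(0.31425757 − 0.31967451·0.94933776) = 0.439517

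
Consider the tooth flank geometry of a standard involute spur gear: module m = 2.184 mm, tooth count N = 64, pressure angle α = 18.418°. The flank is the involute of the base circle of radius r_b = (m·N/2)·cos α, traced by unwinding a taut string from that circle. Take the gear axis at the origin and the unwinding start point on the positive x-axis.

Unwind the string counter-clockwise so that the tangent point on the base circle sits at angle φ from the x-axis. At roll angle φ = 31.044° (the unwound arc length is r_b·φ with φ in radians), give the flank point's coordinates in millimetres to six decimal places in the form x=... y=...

pitch radius r_p = m·N/2 = 2.184·64/2 = 69.888000
base radius r_b = r_p·cos α = 69.888000·cos 18.418° = 66.308113
roll angle φ = 31.044° = 0.54182001 rad
x = r_b·(cos φ + φ·sin φ) = 66.308113·(0.85677153 + 0.54182001·0.51569618) = 75.338352
y = r_b·(sin φ − φ·cos φ) = 66.308113·(0.51569618 − 0.54182001·0.85677153) = 3.413556

x=75.338352 y=3.413556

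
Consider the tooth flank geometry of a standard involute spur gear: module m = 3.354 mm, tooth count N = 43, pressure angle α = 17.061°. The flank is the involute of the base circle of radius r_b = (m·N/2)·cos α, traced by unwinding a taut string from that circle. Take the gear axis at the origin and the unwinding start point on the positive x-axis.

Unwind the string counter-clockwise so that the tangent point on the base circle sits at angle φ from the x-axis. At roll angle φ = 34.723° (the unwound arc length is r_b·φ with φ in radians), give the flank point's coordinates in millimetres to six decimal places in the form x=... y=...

x=80.458204 y=4.929282

pitch radius r_p = m·N/2 = 3.354·43/2 = 72.111000
base radius r_b = r_p·cos α = 72.111000·cos 17.061° = 68.937607
roll angle φ = 34.723° = 0.60603068 rad
x = r_b·(cos φ + φ·sin φ) = 68.937607·(0.82191545 + 0.60603068·0.56960951) = 80.458204
y = r_b·(sin φ − φ·cos φ) = 68.937607·(0.56960951 − 0.60603068·0.82191545) = 4.929282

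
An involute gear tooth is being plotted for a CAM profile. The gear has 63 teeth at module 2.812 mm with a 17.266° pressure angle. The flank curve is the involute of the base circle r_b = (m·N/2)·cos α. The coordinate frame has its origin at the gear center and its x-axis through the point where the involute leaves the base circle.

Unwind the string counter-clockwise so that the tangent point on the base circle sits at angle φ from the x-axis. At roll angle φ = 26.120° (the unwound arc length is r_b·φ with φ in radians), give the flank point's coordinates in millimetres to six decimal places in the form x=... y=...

x=92.924636 y=2.616244

pitch radius r_p = m·N/2 = 2.812·63/2 = 88.578000
base radius r_b = r_p·cos α = 88.578000·cos 17.266° = 84.586418
roll angle φ = 26.120° = 0.45588000 rad
x = r_b·(cos φ + φ·sin φ) = 84.586418·(0.89787395 + 0.45588000·0.44025261) = 92.924636
y = r_b·(sin φ − φ·cos φ) = 84.586418·(0.44025261 − 0.45588000·0.89787395) = 2.616244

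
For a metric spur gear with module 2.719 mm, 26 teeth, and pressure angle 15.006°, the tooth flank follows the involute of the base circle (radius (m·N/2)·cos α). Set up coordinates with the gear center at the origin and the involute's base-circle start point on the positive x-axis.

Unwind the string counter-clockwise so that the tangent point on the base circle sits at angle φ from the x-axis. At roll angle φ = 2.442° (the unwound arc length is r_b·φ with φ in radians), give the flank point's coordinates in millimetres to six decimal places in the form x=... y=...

x=34.172618 y=0.000881

pitch radius r_p = m·N/2 = 2.719·26/2 = 35.347000
base radius r_b = r_p·cos α = 35.347000·cos 15.006° = 34.141622
roll angle φ = 2.442° = 0.04262094 rad
x = r_b·(cos φ + φ·sin φ) = 34.141622·(0.99909187 + 0.04262094·0.04260804) = 34.172618
y = r_b·(sin φ − φ·cos φ) = 34.141622·(0.04260804 − 0.04262094·0.99909187) = 0.000881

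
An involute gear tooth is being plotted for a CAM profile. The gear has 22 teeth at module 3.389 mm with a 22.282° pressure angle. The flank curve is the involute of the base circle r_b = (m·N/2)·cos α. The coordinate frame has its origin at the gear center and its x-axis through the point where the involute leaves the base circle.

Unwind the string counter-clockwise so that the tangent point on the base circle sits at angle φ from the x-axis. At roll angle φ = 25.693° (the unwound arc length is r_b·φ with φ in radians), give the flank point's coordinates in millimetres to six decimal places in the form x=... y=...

pitch radius r_p = m·N/2 = 3.389·22/2 = 37.279000
base radius r_b = r_p·cos α = 37.279000·cos 22.282° = 34.495335
roll angle φ = 25.693° = 0.44842744 rad
x = r_b·(cos φ + φ·sin φ) = 34.495335·(0.90113000 + 0.44842744·0.43354899) = 37.791201
y = r_b·(sin φ − φ·cos φ) = 34.495335·(0.43354899 − 0.44842744·0.90113000) = 1.016149

x=37.791201 y=1.016149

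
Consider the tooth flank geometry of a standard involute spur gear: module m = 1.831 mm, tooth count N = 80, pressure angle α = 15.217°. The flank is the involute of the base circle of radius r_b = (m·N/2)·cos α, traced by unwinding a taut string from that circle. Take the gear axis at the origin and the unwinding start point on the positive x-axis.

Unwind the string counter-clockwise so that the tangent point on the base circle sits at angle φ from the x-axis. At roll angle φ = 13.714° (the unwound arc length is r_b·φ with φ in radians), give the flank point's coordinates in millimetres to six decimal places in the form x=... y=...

x=72.667627 y=0.321189

pitch radius r_p = m·N/2 = 1.831·80/2 = 73.240000
base radius r_b = r_p·cos α = 73.240000·cos 15.217° = 70.672107
roll angle φ = 13.714° = 0.23935445 rad
x = r_b·(cos φ + φ·sin φ) = 70.672107·(0.97149122 + 0.23935445·0.23707553) = 72.667627
y = r_b·(sin φ − φ·cos φ) = 70.672107·(0.23707553 − 0.23935445·0.97149122) = 0.321189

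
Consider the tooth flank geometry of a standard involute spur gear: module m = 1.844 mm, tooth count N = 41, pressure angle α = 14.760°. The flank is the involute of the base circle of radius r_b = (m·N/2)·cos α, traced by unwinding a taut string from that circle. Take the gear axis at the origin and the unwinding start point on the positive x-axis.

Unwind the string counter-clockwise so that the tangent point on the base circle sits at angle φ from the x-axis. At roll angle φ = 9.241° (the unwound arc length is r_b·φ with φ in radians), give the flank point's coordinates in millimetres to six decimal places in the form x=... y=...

x=37.026952 y=0.050989

pitch radius r_p = m·N/2 = 1.844·41/2 = 37.802000
base radius r_b = r_p·cos α = 37.802000·cos 14.760° = 36.554590
roll angle φ = 9.241° = 0.16128588 rad
x = r_b·(cos φ + φ·sin φ) = 36.554590·(0.98702160 + 0.16128588·0.16058753) = 37.026952
y = r_b·(sin φ − φ·cos φ) = 36.554590·(0.16058753 − 0.16128588·0.98702160) = 0.050989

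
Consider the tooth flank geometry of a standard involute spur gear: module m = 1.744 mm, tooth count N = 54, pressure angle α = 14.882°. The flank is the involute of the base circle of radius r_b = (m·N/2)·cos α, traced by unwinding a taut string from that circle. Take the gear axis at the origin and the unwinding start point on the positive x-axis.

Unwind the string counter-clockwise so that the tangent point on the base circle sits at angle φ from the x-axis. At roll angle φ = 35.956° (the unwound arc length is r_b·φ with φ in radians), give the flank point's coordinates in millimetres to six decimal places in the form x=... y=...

x=53.606446 y=3.603437

pitch radius r_p = m·N/2 = 1.744·54/2 = 47.088000
base radius r_b = r_p·cos α = 47.088000·cos 14.882° = 45.508518
roll angle φ = 35.956° = 0.62755059 rad
x = r_b·(cos φ + φ·sin φ) = 45.508518·(0.80946814 + 0.62755059·0.58716380) = 53.606446
y = r_b·(sin φ − φ·cos φ) = 45.508518·(0.58716380 − 0.62755059·0.80946814) = 3.603437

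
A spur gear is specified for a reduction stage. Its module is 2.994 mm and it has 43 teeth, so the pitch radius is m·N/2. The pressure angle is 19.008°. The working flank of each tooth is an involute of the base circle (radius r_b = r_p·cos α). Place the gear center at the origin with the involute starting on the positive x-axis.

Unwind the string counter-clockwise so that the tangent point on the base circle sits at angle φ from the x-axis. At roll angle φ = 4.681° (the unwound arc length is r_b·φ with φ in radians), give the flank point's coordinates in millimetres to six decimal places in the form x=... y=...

pitch radius r_p = m·N/2 = 2.994·43/2 = 64.371000
base radius r_b = r_p·cos α = 64.371000·cos 19.008° = 60.861049
roll angle φ = 4.681° = 0.08169886 rad
x = r_b·(cos φ + φ·sin φ) = 60.861049·(0.99666450 + 0.08169886·0.08160801) = 61.063825
y = r_b·(sin φ − φ·cos φ) = 60.861049·(0.08160801 − 0.08169886·0.99666450) = 0.011055

x=61.063825 y=0.011055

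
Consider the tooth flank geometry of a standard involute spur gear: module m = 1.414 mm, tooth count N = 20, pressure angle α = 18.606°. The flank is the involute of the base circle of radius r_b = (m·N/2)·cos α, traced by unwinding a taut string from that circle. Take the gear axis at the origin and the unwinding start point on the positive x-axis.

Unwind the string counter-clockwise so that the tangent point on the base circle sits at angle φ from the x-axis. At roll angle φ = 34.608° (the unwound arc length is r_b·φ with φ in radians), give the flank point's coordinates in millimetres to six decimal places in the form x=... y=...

x=15.627109 y=0.948961

pitch radius r_p = m·N/2 = 1.414·20/2 = 14.140000
base radius r_b = r_p·cos α = 14.140000·cos 18.606° = 13.400973
roll angle φ = 34.608° = 0.60402355 rad
x = r_b·(cos φ + φ·sin φ) = 13.400973·(0.82305707 + 0.60402355·0.56795867) = 15.627109
y = r_b·(sin φ − φ·cos φ) = 13.400973·(0.56795867 − 0.60402355·0.82305707) = 0.948961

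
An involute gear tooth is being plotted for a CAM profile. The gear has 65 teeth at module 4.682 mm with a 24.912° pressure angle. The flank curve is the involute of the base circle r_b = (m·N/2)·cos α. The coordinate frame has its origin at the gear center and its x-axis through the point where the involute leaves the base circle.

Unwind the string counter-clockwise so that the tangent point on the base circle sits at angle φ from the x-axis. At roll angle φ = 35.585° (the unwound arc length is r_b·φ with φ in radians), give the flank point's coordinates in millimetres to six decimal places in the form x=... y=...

pitch radius r_p = m·N/2 = 4.682·65/2 = 152.165000
base radius r_b = r_p·cos α = 152.165000·cos 24.912° = 138.006931
roll angle φ = 35.585° = 0.62107541 rad
x = r_b·(cos φ + φ·sin φ) = 138.006931·(0.81325313 + 0.62107541·0.58191008) = 162.111660
y = r_b·(sin φ − φ·cos φ) = 138.006931·(0.58191008 − 0.62107541·0.81325313) = 10.601493

x=162.111660 y=10.601493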